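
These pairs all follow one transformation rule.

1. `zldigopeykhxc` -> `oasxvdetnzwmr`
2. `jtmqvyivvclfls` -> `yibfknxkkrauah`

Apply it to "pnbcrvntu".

ecqrgkcij

The rule is to shift every letter 11 places backward in the alphabet (wrapping around).
For "pnbcrvntu" the result is "ecqrgkcij".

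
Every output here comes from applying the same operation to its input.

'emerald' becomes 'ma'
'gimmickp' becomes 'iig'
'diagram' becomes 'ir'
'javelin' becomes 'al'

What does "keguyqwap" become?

What's happening: swap the first and last characters, then keep one character in every 3, starting at position 2 (positions 2nd, 5th, 8th, ...).
Applying both steps to "keguyqwap": "peguyqwak", then "eya".

eya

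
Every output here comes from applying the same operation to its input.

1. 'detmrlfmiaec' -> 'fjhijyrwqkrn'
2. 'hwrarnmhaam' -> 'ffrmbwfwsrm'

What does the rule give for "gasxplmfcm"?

khrlfxcuqr

The rule is to move the last 3 characters to the front (rotate right by 3), then shift every letter 5 places forward in the alphabet (wrapping around).
On "gasxplmfcm": the first step gives "fcmgasxplm", and the second then gives "khrlfxcuqr".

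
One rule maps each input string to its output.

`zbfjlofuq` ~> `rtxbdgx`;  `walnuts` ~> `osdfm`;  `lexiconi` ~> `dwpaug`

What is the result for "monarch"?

The pattern: shift every letter 8 places backward in the alphabet (wrapping around), then delete the last 2 characters.
For "monarch", step one produces "egfsjuz"; step two turns that into "egfsj".

egfsj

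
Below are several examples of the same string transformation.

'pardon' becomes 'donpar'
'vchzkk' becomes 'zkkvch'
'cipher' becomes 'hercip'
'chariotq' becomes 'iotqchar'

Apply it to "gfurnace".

Looking at the pairs, the operation is to swap the front and back halves of the string.
On "gfurnace" that produces "nacegfur".

nacegfur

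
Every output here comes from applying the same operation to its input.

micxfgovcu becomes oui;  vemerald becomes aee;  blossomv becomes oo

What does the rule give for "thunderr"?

The pattern: swap the front and back halves of the string, then keep only the vowels.
For "thunderr", step one produces "derrthun"; step two turns that into "eu".

eu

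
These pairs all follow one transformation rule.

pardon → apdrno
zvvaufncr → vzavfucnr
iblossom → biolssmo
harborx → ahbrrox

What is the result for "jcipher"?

cjpiehr

The rule is to swap each adjacent pair of characters (1↔2, 3↔4, ...).
"jcipher" → "cjpiehr".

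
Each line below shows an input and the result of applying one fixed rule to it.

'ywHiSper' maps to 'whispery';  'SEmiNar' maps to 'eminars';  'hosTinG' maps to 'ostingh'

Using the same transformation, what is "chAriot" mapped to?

hariotc

Looking at the pairs, the operation is to move the first character to the end, then convert every letter to lowercase.
Applying both steps to "chAriot": "hAriotc", then "hariotc".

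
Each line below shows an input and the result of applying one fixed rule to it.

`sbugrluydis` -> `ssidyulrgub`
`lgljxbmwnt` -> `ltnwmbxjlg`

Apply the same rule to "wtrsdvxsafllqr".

What's happening: move the first character to the end, then reverse the string.
On "wtrsdvxsafllqr" that produces "wrqllfasxvdsrt".

wrqllfasxvdsrt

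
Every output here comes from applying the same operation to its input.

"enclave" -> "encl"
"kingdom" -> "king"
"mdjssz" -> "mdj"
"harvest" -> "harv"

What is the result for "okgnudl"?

okgn

Rule — delete the last 3 characters.
Doing the same to "okgnudl": "okgn".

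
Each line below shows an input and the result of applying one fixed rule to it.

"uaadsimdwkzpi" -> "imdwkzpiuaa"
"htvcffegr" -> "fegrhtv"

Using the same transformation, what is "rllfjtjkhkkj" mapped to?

tjkhkkjrll

In each case the input is transformed by: move the first 3 characters to the end (rotate left by 3), then delete the first 2 characters.
"rllfjtjkhkkj" → "fjtjkhkkjrll" → "tjkhkkjrll".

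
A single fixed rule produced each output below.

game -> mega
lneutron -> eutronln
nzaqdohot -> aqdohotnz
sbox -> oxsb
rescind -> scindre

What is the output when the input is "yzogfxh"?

ogfxhyz

Rule — move the first 2 characters to the end (rotate left by 2).
Applying that to "yzogfxh" gives "ogfxhyz".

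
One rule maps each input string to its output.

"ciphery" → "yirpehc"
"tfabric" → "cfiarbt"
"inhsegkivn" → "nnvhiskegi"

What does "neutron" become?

neourtn

The rule is to take characters alternately from the front and the back (1st, last, 2nd, 2nd-last, ...), then move the first character to the end.
Starting from "neutron": after the first operation, "nneourt"; after the second, "neourtn".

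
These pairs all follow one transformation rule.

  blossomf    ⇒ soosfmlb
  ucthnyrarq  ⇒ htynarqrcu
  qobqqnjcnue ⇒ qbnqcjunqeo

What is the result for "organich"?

aginhcro

Rule — move the first 2 characters to the end (rotate left by 2), then swap each adjacent pair of characters (1↔2, 3↔4, ...).
"organich" → "ganichor" → "aginhcro".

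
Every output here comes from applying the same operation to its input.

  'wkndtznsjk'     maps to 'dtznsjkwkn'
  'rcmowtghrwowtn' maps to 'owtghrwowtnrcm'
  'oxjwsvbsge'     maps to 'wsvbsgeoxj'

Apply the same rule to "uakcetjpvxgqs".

cetjpvxgqsuak

In each case the input is transformed by: move the first 3 characters to the end (rotate left by 3).
Doing the same to "uakcetjpvxgqs": "cetjpvxgqsuak".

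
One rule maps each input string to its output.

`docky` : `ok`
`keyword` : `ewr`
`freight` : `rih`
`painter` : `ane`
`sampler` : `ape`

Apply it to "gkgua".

ku

The rule is to keep every other character starting from the second (positions 2nd, 4th, 6th, ...).
"gkgua" → "ku".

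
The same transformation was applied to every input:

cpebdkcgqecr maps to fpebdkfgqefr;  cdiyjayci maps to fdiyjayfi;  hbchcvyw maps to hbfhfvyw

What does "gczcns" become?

The transformation: replace every "c" with "f".
On "gczcns" that produces "gfzfns".

gfzfns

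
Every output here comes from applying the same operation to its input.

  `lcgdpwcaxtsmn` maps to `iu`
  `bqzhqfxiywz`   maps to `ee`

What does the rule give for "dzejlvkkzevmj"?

ieoaeao

Looking at the pairs, the operation is to shift every letter 5 places forward in the alphabet (wrapping around), then keep only the vowels.
For "dzejlvkkzevmj", step one produces "iejoqappejaro"; step two turns that into "ieoaeao".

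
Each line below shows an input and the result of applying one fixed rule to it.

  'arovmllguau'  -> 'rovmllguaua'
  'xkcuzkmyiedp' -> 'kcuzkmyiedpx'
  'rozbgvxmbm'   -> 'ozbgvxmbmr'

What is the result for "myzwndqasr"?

What's happening: move the first character to the end.
For "myzwndqasr" the result is "yzwndqasrm".

yzwndqasrm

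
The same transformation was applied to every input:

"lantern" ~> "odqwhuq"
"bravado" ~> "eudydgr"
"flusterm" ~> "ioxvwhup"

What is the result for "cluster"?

Each output is the input with this applied: shift every letter 3 places forward in the alphabet (wrapping around).
So "cluster" becomes "foxvwhu".

foxvwhu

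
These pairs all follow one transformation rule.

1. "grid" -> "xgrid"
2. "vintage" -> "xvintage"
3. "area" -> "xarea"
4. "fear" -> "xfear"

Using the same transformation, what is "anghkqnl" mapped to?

Each output is the input with this applied: prepend "x".
For "anghkqnl" the result is "xanghkqnl".

xanghkqnl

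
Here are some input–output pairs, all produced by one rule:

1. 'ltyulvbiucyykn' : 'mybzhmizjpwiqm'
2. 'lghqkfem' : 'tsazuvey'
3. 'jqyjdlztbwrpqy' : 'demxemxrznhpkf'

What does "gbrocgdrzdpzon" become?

ncbupfcqurfnrd

The rule is to shift every letter 12 places backward in the alphabet (wrapping around), then move the last 3 characters to the front (rotate right by 3).
Starting from "gbrocgdrzdpzon": after the first operation, "upfcqurfnrdncb"; after the second, "ncbupfcqurfnrd".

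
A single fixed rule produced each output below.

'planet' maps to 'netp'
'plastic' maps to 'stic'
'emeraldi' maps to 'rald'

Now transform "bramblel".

mble

Looking at the pairs, the operation is to move the first 3 characters to the end (rotate left by 3), then keep only the first 4 characters.
For "bramblel", step one produces "mblelbra"; step two turns that into "mble".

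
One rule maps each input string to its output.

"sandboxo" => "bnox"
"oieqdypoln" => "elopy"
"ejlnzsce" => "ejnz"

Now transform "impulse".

In each case the input is transformed by: sort the characters into alphabetical order, then keep every other character starting from the second (positions 2nd, 4th, 6th, ...).
"impulse" → "eilmpsu" → "ims".

ims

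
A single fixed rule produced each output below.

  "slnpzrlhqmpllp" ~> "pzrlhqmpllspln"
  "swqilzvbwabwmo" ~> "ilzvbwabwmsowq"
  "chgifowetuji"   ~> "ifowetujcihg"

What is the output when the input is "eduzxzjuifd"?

zxzjuifeddu

The transformation: swap the first and last characters, then move the first 3 characters to the end (rotate left by 3).
For "eduzxzjuifd", step one produces "dduzxzjuife"; step two turns that into "zxzjuifeddu".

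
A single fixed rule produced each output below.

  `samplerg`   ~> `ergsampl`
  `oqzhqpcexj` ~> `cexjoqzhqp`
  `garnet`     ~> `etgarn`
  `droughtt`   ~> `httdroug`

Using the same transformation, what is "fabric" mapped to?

What's happening: move the first character to the end, then swap the front and back halves of the string.
Starting from "fabric": after the first operation, "abricf"; after the second, "icfabr".

icfabr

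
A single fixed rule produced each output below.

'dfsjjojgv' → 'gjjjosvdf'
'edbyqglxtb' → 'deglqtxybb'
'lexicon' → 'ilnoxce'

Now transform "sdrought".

horstudg

In each case the input is transformed by: sort the characters into alphabetical order, then move the first 2 characters to the end (rotate left by 2).
For "sdrought", step one produces "dghorstu"; step two turns that into "horstudg".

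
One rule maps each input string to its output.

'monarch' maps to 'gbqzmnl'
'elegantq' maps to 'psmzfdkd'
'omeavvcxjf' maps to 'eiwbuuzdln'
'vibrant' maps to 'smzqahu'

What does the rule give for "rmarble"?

dkaqzlq

The transformation: shift every letter 1 place backward in the alphabet (wrapping around), then reverse the string.
Starting from "rmarble": after the first operation, "qlzqakd"; after the second, "dkaqzlq".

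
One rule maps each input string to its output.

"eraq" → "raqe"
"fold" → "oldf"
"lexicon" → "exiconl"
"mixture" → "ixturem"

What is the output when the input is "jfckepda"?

The rule is to move the first character to the end.
Applying that to "jfckepda" gives "fckepdaj".

fckepdaj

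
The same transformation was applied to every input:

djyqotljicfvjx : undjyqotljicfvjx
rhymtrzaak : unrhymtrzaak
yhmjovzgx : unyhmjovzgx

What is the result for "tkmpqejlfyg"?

In each case the input is transformed by: prepend "un".
So "tkmpqejlfyg" becomes "untkmpqejlfyg".

untkmpqejlfyg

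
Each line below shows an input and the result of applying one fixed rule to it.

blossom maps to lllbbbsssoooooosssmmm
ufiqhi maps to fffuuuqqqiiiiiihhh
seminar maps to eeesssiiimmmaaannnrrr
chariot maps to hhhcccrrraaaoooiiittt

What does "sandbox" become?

aaasssdddnnnooobbbxxx

The rule is to swap each adjacent pair of characters (1↔2, 3↔4, ...), then repeat every character 3 times.
On "sandbox": the first step gives "asdnobx", and the second then gives "aaasssdddnnnooobbbxxx".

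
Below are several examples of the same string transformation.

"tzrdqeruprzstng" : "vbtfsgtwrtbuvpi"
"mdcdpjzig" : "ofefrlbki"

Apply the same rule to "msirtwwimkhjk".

The rule is to shift every letter 2 places forward in the alphabet (wrapping around).
Doing the same to "msirtwwimkhjk": "ouktvyykomjlm".

ouktvyykomjlm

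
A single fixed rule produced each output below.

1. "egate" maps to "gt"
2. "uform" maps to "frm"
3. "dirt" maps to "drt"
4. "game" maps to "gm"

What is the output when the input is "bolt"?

Each output is the input with this applied: remove every vowel.
For "bolt" the result is "blt".

blt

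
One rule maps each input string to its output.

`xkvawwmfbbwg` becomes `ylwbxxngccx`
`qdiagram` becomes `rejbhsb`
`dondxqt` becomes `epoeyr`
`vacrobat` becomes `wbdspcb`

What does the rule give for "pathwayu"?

qbuixbz

Rule — shift every letter 1 place forward in the alphabet (wrapping around), then delete the last character.
For "pathwayu", step one produces "qbuixbzv"; step two turns that into "qbuixbz".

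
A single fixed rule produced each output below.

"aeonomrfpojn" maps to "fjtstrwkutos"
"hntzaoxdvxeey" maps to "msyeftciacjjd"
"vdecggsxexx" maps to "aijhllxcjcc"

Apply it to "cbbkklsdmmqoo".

hggppqxirrvtt

Each output is the input with this applied: shift every letter 5 places forward in the alphabet (wrapping around).
So "cbbkklsdmmqoo" becomes "hggppqxirrvtt".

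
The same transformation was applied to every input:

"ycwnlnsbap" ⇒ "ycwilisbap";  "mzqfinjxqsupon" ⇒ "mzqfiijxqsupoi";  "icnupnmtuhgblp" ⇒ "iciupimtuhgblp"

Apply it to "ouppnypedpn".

In each case the input is transformed by: replace every "n" with "i".
Applying that to "ouppnypedpn" gives "ouppiypedpi".

ouppiypedpi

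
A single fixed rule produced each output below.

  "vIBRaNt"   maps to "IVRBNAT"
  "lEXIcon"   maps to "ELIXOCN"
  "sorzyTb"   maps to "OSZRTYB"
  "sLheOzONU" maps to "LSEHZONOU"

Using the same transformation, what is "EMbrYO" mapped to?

MERBOY

The rule is to swap each adjacent pair of characters (1↔2, 3↔4, ...), then convert every letter to uppercase.
On "EMbrYO": the first step gives "MErbOY", and the second then gives "MERBOY".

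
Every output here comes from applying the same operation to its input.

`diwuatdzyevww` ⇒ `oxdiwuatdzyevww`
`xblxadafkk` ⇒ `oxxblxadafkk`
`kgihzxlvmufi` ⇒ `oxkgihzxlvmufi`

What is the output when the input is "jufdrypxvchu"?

oxjufdrypxvchu

The transformation: prepend "ox".
For "jufdrypxvchu" the result is "oxjufdrypxvchu".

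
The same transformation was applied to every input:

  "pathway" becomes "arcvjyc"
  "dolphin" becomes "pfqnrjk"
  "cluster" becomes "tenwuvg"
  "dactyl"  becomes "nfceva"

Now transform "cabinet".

vecdkpg

Rule — move the last character to the front, then shift every letter 2 places forward in the alphabet (wrapping around).
Starting from "cabinet": after the first operation, "tcabine"; after the second, "vecdkpg".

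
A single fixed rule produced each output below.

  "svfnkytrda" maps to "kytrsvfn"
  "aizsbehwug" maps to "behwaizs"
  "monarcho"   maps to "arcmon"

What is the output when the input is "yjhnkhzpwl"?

khzpyjhn

The pattern: delete the last 2 characters, then swap the front and back halves of the string.
On "yjhnkhzpwl" that produces "khzpyjhn".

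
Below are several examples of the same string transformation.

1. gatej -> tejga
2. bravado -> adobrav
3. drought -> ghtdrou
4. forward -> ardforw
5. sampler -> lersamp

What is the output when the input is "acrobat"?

batacro

Each output is the input with this applied: move the last 3 characters to the front (rotate right by 3).
On "acrobat" that produces "batacro".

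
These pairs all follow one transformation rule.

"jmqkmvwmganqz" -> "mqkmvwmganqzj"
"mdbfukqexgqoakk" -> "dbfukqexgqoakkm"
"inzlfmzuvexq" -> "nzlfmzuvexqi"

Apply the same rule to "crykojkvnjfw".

In each case the input is transformed by: move the first character to the end.
Applying that to "crykojkvnjfw" gives "rykojkvnjfwc".

rykojkvnjfwc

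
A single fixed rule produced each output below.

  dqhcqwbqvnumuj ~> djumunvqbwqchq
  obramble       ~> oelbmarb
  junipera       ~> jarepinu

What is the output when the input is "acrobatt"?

attaborc

Looking at the pairs, the operation is to reverse the string, then move the last character to the front.
Doing the same to "acrobatt": "attaborc".
(Check on "dqhcqwbqvnumuj": → "jumunvqbwqchqd" → "djumunvqbwqchq" ✓)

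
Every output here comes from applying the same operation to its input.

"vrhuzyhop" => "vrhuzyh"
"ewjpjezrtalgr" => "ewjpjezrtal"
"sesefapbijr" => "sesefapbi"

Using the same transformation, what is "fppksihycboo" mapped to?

fppksihycb

Rule — delete the last 2 characters.
"fppksihycboo" → "fppksihycb".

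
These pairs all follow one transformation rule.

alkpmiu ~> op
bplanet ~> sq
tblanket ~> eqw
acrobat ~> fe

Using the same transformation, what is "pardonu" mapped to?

The rule is to shift every letter 3 places forward in the alphabet (wrapping around), then keep one character in every 3, starting at position 2 (positions 2nd, 5th, 8th, ...).
Starting from "pardonu": after the first operation, "sdugrqx"; after the second, "dr".

dr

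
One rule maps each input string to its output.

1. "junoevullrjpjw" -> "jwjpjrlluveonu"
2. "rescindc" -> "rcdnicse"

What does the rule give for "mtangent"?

The transformation: move the first character to the end, then reverse the string.
On "mtangent": the first step gives "tangentm", and the second then gives "mtnegnat".

mtnegnat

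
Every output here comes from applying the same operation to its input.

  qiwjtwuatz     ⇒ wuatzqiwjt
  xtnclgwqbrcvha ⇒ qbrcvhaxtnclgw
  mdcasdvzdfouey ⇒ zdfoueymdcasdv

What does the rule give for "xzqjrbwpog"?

bwpogxzqjr

The transformation: swap the front and back halves of the string.
Applying that to "xzqjrbwpog" gives "bwpogxzqjr".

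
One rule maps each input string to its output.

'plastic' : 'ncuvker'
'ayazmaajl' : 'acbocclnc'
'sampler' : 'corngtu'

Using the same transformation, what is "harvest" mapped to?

ctxguvj

In each case the input is transformed by: shift every letter 2 places forward in the alphabet (wrapping around), then move the first character to the end.
"harvest" → "jctxguv" → "ctxguvj".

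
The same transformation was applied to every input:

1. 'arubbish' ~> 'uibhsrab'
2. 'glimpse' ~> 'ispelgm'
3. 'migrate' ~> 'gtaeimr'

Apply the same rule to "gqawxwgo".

Each output is the input with this applied: swap each adjacent pair of characters (1↔2, 3↔4, ...), then move the first 3 characters to the end (rotate left by 3).
Starting from "gqawxwgo": after the first operation, "qgwawxog"; after the second, "awxogqgw".

awxogqgw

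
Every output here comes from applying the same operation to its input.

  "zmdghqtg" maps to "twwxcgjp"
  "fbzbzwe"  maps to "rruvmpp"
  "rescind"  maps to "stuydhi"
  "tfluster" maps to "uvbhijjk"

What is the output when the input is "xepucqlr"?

Looking at the pairs, the operation is to sort the characters into alphabetical order, then shift every letter 10 places backward in the alphabet (wrapping around).
Applying both steps to "xepucqlr": "celpqrux", then "subfghkn".

subfghkn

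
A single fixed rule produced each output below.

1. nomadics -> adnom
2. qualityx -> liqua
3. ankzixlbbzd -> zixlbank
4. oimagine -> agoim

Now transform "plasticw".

Looking at the pairs, the operation is to delete the last 3 characters, then move the first 3 characters to the end (rotate left by 3).
Working it through for "plasticw": intermediate "plast", final "stpla".

stpla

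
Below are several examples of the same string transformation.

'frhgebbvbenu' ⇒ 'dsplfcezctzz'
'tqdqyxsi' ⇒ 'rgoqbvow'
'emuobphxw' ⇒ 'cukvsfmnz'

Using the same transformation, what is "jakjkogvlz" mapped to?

What's happening: shift every letter 2 places backward in the alphabet (wrapping around), then take characters alternately from the front and the back (1st, last, 2nd, 2nd-last, ...).
Applying both steps to "jakjkogvlz": "hyihimetjx", then "hxyjitheim".

hxyjitheim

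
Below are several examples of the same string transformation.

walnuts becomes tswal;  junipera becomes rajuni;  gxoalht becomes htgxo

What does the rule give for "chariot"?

The pattern: move the last 2 characters to the front (rotate right by 2), then delete the last 2 characters.
Working it through for "chariot": intermediate "otchari", final "otcha".

otcha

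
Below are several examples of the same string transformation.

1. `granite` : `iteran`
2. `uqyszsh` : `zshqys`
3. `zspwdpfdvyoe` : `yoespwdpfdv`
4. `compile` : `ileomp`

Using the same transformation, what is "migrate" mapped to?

Rule — delete the first character, then move the last 3 characters to the front (rotate right by 3).
Starting from "migrate": after the first operation, "igrate"; after the second, "ateigr".

ateigr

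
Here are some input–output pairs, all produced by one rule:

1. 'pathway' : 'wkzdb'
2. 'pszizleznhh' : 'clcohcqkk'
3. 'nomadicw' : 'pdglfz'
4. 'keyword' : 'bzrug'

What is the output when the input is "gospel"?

vsho

The transformation: shift every letter 3 places forward in the alphabet (wrapping around), then delete the first 2 characters.
On "gospel": the first step gives "jrvsho", and the second then gives "vsho".
(Check on "pszizleznhh": → "svclcohcqkk" → "clcohcqkk" ✓)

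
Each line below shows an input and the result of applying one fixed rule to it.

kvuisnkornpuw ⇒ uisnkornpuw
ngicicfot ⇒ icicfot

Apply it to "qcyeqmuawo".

yeqmuawo

The pattern: delete the first 2 characters.
For "qcyeqmuawo" the result is "yeqmuawo".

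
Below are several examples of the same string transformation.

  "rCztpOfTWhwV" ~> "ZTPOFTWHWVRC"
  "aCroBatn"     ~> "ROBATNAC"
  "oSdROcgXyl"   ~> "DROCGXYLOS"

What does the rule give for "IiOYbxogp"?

OYBXOGPII

Looking at the pairs, the operation is to move the first 2 characters to the end (rotate left by 2), then convert every letter to uppercase.
Working it through for "IiOYbxogp": intermediate "OYbxogpIi", final "OYBXOGPII".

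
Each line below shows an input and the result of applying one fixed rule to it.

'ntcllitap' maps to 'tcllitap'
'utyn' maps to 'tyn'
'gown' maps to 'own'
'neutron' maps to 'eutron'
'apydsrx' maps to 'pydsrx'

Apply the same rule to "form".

orm

What's happening: delete the first character.
Applying that to "form" gives "orm".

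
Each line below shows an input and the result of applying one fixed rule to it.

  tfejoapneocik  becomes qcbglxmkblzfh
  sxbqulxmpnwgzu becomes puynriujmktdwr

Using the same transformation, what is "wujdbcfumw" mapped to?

trgayzcrjt

In each case the input is transformed by: shift every letter 3 places backward in the alphabet (wrapping around).
Doing the same to "wujdbcfumw": "trgayzcrjt".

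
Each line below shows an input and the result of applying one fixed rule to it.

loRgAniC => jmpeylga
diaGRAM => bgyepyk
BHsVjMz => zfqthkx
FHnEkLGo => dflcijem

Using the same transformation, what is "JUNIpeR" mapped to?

hslgncp

Each output is the input with this applied: shift every letter 2 places backward in the alphabet (wrapping around), then convert every letter to lowercase.
"JUNIpeR" → "hslgncp".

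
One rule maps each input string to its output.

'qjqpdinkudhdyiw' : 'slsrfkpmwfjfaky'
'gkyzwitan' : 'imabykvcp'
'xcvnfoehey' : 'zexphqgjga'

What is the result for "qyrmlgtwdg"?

The transformation: shift every letter 2 places forward in the alphabet (wrapping around).
On "qyrmlgtwdg" that produces "satonivyfi".

satonivyfi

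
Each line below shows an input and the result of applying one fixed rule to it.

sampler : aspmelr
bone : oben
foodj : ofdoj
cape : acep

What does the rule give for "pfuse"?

fpsue

Rule — swap each adjacent pair of characters (1↔2, 3↔4, ...).
On "pfuse" that produces "fpsue".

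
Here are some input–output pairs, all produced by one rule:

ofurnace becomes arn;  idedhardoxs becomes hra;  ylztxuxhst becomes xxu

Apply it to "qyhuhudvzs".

Looking at the pairs, the operation is to take characters alternately from the front and the back (1st, last, 2nd, 2nd-last, ...), then keep only the last 3 characters.
Starting from "qyhuhudvzs": after the first operation, "qsyzhvudhu"; after the second, "dhu".

dhu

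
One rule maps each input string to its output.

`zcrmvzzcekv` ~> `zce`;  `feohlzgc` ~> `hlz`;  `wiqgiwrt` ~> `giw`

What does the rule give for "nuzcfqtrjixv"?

In each case the input is transformed by: move the last 2 characters to the front (rotate right by 2), then keep only the last 3 characters.
Starting from "nuzcfqtrjixv": after the first operation, "xvnuzcfqtrji"; after the second, "rji".

rji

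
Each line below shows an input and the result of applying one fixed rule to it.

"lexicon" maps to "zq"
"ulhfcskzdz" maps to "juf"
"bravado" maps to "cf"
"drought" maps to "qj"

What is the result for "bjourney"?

The rule is to shift every letter 2 places forward in the alphabet (wrapping around), then keep one character in every 3, starting at position 3 (positions 3rd, 6th, 9th, ...).
Starting from "bjourney": after the first operation, "dlqwtpga"; after the second, "qp".

qp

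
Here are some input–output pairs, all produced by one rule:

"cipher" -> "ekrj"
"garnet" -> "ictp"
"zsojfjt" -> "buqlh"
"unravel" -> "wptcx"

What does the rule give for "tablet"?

The pattern: delete the last 2 characters, then shift every letter 2 places forward in the alphabet (wrapping around).
For "tablet", step one produces "tabl"; step two turns that into "vcdn".

vcdn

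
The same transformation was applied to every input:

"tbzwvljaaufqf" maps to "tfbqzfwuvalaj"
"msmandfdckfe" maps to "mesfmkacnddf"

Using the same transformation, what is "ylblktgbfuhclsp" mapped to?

yplsbllckhtugfb

In each case the input is transformed by: take characters alternately from the front and the back (1st, last, 2nd, 2nd-last, ...).
"ylblktgbfuhclsp" → "yplsbllckhtugfb".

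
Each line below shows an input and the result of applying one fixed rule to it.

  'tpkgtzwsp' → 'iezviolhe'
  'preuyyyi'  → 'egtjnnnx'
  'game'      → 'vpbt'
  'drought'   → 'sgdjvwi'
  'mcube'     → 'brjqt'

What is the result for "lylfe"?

What's happening: shift every letter 11 places backward in the alphabet (wrapping around).
Applying that to "lylfe" gives "anaut".

anaut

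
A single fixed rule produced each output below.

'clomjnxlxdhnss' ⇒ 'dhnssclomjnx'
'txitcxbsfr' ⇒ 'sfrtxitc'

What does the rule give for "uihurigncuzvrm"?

uzvrmuihurig

Looking at the pairs, the operation is to swap the front and back halves of the string, then delete the first 2 characters.
Starting from "uihurigncuzvrm": after the first operation, "ncuzvrmuihurig"; after the second, "uzvrmuihurig".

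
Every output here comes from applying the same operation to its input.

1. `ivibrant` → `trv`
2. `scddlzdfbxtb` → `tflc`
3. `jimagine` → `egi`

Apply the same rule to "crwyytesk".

syr

In each case the input is transformed by: keep one character in every 3, starting at position 2 (positions 2nd, 5th, 8th, ...), then reverse the string.
For "crwyytesk", step one produces "rys"; step two turns that into "syr".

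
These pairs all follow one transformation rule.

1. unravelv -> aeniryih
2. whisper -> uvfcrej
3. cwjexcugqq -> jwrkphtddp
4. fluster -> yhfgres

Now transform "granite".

Each output is the input with this applied: shift every letter 13 places forward in the alphabet (wrapping around) — i.e. ROT13, then move the first character to the end.
"granite" → "tenavgr" → "enavgrt".

enavgrt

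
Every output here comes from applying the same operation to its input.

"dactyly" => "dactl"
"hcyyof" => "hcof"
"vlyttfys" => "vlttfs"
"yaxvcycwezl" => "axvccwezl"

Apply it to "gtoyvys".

gtovs

Rule — remove every "y".
"gtoyvys" → "gtovs".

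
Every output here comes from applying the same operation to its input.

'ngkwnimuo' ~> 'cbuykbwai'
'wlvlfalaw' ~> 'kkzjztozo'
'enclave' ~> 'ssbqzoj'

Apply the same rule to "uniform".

Looking at the pairs, the operation is to shift every letter 12 places backward in the alphabet (wrapping around), then move the last character to the front.
For "uniform" the result is "aibwtcf".
(Check on "enclave": → "sbqzojs" → "ssbqzoj" ✓)

aibwtcf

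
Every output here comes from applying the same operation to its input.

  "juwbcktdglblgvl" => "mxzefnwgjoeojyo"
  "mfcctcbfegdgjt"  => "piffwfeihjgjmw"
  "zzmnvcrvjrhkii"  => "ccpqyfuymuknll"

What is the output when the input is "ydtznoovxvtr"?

The rule is to shift every letter 3 places forward in the alphabet (wrapping around).
Applying that to "ydtznoovxvtr" gives "bgwcqrryaywu".

bgwcqrryaywu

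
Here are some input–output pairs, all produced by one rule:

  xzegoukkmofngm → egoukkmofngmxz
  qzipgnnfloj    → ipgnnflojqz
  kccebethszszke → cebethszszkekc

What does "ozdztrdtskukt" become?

What's happening: move the first 2 characters to the end (rotate left by 2).
So "ozdztrdtskukt" becomes "dztrdtskuktoz".

dztrdtskuktoz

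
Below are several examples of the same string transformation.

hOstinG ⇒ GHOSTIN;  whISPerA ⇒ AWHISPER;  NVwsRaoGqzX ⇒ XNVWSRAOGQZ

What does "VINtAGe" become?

EVINTAG

Each output is the input with this applied: move the last character to the front, then convert every letter to uppercase.
"VINtAGe" → "eVINtAG" → "EVINTAG".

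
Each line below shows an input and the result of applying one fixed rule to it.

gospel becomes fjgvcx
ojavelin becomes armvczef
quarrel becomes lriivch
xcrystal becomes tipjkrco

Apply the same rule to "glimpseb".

Looking at the pairs, the operation is to move the first character to the end, then shift every letter 9 places backward in the alphabet (wrapping around).
For "glimpseb", step one produces "limpsebg"; step two turns that into "czdgjvsx".
(Check on "ojavelin": → "javelino" → "armvczef" ✓)

czdgjvsx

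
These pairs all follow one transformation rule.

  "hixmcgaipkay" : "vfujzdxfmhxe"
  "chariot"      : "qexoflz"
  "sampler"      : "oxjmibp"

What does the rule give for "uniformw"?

The pattern: shift every letter 3 places backward in the alphabet (wrapping around), then swap the first and last characters.
Applying that to "uniformw" gives "tkfclojr".

tkfclojr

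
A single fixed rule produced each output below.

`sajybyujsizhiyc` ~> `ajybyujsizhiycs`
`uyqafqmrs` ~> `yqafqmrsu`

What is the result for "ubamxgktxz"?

What's happening: move the first character to the end.
"ubamxgktxz" → "bamxgktxzu".

bamxgktxzu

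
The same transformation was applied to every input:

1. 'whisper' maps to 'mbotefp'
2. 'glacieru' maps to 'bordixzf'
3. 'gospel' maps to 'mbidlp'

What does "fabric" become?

In each case the input is transformed by: move the last 3 characters to the front (rotate right by 3), then shift every letter 3 places backward in the alphabet (wrapping around).
"fabric" → "ricfab" → "ofzcxy".

ofzcxy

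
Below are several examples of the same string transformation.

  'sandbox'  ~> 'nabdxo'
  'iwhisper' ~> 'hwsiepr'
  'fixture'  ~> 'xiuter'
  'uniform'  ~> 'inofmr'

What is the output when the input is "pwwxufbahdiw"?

Each output is the input with this applied: delete the first character, then swap each adjacent pair of characters (1↔2, 3↔4, ...).
On "pwwxufbahdiw": the first step gives "wwxufbahdiw", and the second then gives "wwuxbfhaidw".
(Check on "fixture": → "ixture" → "xiuter" ✓)

wwuxbfhaidw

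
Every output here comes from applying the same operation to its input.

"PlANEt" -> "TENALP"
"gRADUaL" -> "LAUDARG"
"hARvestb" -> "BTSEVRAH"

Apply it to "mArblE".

In each case the input is transformed by: reverse the string, then convert every letter to uppercase.
For "mArblE", step one produces "ElbrAm"; step two turns that into "ELBRAM".
(Check on "gRADUaL": → "LaUDARg" → "LAUDARG" ✓)

ELBRAM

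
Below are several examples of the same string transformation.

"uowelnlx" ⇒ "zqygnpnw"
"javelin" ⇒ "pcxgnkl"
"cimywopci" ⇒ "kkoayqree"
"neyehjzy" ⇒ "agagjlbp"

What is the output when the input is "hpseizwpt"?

vrugkbyrj

Rule — shift every letter 2 places forward in the alphabet (wrapping around), then swap the first and last characters.
"hpseizwpt" → "jrugkbyrv" → "vrugkbyrj".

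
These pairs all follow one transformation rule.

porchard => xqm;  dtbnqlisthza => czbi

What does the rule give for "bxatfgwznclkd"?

goiu

The rule is to keep one character in every 3, starting at position 2 (positions 2nd, 5th, 8th, ...), then shift every letter 9 places forward in the alphabet (wrapping around).
"bxatfgwznclkd" → "xfzl" → "goiu".
(Check on "porchard": → "ohd" → "xqm" ✓)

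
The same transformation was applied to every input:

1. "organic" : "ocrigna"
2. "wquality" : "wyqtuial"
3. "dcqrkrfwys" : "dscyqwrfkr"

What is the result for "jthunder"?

jrtehdun

The transformation: take characters alternately from the front and the back (1st, last, 2nd, 2nd-last, ...).
So "jthunder" becomes "jrtehdun".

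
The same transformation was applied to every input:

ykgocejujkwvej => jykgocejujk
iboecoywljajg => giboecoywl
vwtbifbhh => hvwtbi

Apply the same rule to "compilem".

The rule is to move the last character to the front, then delete the last 3 characters.
On "compilem": the first step gives "mcompile", and the second then gives "mcomp".

mcomp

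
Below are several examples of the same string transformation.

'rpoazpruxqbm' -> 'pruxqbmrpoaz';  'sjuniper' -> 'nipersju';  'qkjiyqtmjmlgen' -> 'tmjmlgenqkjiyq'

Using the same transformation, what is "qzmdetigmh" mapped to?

The rule is to move the last character to the front, then swap the front and back halves of the string.
"qzmdetigmh" → "etigmhqzmd".

etigmhqzmd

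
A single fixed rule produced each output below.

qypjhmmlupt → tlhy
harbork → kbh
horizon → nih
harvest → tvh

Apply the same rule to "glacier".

What's happening: reverse the string, then keep one character in every 3, starting at position 1 (positions 1st, 4th, 7th, ...).
Applying both steps to "glacier": "reicalg", then "rcg".

rcg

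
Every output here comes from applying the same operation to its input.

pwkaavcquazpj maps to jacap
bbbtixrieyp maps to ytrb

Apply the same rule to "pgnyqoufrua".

uyup

Each output is the input with this applied: keep one character in every 3, starting at position 1 (positions 1st, 4th, 7th, ...), then swap the first and last characters.
Working it through for "pgnyqoufrua": intermediate "pyuu", final "uyup".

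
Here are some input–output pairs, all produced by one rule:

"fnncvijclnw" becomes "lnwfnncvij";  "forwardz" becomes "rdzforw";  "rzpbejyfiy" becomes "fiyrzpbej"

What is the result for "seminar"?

The transformation: move the last 3 characters to the front (rotate right by 3), then delete the last character.
Applying both steps to "seminar": "narsemi", then "narsem".

narsem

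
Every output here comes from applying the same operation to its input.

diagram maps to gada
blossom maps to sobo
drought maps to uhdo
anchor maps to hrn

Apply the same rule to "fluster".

The rule is to move the first 3 characters to the end (rotate left by 3), then keep every other character starting from the first (positions 1st, 3rd, 5th, ...).
Applying that to "fluster" gives "sefu".

sefu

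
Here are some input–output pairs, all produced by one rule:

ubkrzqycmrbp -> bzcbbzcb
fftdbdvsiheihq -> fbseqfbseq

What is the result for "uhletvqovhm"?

htomhtom

The rule is to keep one character in every 3, starting at position 2 (positions 2nd, 5th, 8th, ...), then write the whole string twice.
"uhletvqovhm" → "htom" → "htomhtom".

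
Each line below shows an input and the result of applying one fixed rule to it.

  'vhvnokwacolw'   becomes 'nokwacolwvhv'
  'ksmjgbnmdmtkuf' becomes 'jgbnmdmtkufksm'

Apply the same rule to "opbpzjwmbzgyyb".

pzjwmbzgyybopb

The transformation: move the first 3 characters to the end (rotate left by 3).
"opbpzjwmbzgyyb" → "pzjwmbzgyybopb".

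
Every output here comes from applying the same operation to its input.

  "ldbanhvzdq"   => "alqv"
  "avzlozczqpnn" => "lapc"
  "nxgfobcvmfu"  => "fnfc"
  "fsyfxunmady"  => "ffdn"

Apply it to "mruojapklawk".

The rule is to keep one character in every 3, starting at position 1 (positions 1st, 4th, 7th, ...), then swap each adjacent pair of characters (1↔2, 3↔4, ...).
On "mruojapklawk": the first step gives "mopa", and the second then gives "omap".

omap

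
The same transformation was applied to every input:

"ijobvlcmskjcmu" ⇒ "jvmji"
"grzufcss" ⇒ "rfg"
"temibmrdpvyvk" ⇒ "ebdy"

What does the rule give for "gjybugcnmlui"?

junu

The rule is to swap the first and last characters, then keep one character in every 3, starting at position 2 (positions 2nd, 5th, 8th, ...).
Doing the same to "gjybugcnmlui": "junu".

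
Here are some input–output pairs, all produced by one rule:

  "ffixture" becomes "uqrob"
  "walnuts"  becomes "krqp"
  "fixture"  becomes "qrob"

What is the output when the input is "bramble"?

The rule is to delete the first 3 characters, then shift every letter 3 places backward in the alphabet (wrapping around).
For "bramble", step one produces "mble"; step two turns that into "jyib".

jyib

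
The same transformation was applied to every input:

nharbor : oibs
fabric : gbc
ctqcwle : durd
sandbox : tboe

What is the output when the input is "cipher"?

What's happening: shift every letter 1 place forward in the alphabet (wrapping around), then delete the last 3 characters.
For "cipher", step one produces "djqifs"; step two turns that into "djq".

djq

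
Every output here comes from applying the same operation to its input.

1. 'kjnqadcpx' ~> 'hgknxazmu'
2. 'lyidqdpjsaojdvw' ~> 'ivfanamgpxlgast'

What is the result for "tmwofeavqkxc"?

Each output is the input with this applied: shift every letter 3 places backward in the alphabet (wrapping around).
So "tmwofeavqkxc" becomes "qjtlcbxsnhuz".

qjtlcbxsnhuz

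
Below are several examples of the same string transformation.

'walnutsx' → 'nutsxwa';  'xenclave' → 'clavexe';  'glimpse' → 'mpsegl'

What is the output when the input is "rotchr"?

chrro

The pattern: move the first 2 characters to the end (rotate left by 2), then delete the first character.
On "rotchr": the first step gives "tchrro", and the second then gives "chrro".
(Check on "walnutsx": → "lnutsxwa" → "nutsxwa" ✓)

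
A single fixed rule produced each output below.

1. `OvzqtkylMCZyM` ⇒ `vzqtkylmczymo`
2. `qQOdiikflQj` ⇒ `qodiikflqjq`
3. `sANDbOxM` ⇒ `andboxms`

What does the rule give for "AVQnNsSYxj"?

vqnnssyxja

In each case the input is transformed by: move the first character to the end, then convert every letter to lowercase.
On "AVQnNsSYxj": the first step gives "VQnNsSYxjA", and the second then gives "vqnnssyxja".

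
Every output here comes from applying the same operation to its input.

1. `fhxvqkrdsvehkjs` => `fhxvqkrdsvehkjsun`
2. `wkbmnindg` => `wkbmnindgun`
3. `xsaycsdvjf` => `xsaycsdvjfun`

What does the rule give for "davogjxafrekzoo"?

The rule is to append "un".
Applying that to "davogjxafrekzoo" gives "davogjxafrekzooun".

davogjxafrekzooun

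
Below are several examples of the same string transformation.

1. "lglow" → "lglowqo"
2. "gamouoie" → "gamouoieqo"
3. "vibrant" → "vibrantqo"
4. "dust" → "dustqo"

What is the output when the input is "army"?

Looking at the pairs, the operation is to append "qo".
Doing the same to "army": "armyqo".

armyqo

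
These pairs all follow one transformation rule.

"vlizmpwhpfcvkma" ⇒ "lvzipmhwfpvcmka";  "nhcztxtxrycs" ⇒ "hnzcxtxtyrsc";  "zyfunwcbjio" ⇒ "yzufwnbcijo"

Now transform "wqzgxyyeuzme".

Looking at the pairs, the operation is to swap each adjacent pair of characters (1↔2, 3↔4, ...).
So "wqzgxyyeuzme" becomes "qwgzyxeyzuem".

qwgzyxeyzuem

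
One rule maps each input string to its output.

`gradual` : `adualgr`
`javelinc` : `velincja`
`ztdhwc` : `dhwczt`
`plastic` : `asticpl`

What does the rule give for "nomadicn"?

madicnno

Rule — move the first 2 characters to the end (rotate left by 2).
Doing the same to "nomadicn": "madicnno".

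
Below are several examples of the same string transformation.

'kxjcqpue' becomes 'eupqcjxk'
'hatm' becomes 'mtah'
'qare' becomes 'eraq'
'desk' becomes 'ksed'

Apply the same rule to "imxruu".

uurxmi

In each case the input is transformed by: reverse the string.
Applying that to "imxruu" gives "uurxmi".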